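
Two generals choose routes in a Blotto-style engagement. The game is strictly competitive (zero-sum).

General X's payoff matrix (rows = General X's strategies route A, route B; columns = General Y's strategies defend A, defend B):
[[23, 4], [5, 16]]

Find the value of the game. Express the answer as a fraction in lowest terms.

58/5

Row minima are 4 and 5, so General X's maximin is 5; column maxima are 23 and 16, so General Y's minimax is 16. These differ, so the equilibrium is in mixed strategies.
Let General X play route A with probability p. General Y is indifferent when 23p + 5(1−p) = 4p + 16(1−p), giving p = 11/30.
Let General Y play defend A with probability q. General X is indifferent when 23q + 4(1−q) = 5q + 16(1−q), giving q = 2/5.
The value is 23·(2/5) + (4)·(3/5) = 58/5.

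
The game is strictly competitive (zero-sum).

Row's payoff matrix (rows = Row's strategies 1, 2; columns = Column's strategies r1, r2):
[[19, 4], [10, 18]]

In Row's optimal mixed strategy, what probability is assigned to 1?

Row minima are 4 and 10, so Row's maximin is 10; column maxima are 19 and 18, so Column's minimax is 18. These differ, so the equilibrium is in mixed strategies.
Let Row play 1 with probability p. Column is indifferent when 19p + 10(1−p) = 4p + 18(1−p), giving p = 8/23.

8/23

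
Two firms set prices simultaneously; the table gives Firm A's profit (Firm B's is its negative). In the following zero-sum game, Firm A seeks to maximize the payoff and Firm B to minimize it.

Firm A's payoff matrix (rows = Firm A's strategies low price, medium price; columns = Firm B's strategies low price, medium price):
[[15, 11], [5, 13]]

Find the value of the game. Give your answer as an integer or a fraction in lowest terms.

Row minima are 11 and 5, so Firm A's maximin is 11; column maxima are 15 and 13, so Firm B's minimax is 13. These differ, so the equilibrium is in mixed strategies.
Let Firm A play low price with probability p. Firm B is indifferent when 15p + 5(1−p) = 11p + 13(1−p), giving p = 2/3.
Let Firm B play low price with probability q. Firm A is indifferent when 15q + 11(1−q) = 5q + 13(1−q), giving q = 1/6.
The value is 15·(1/6) + (11)·(5/6) = 35/3.

35/3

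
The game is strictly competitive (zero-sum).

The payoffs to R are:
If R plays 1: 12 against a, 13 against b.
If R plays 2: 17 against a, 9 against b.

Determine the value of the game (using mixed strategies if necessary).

Row minima are 12 and 9, so R's maximin is 12; column maxima are 17 and 13, so C's minimax is 13. These differ, so the equilibrium is in mixed strategies.
Let R play 1 with probability p. C is indifferent when 12p + 17(1−p) = 13p + 9(1−p), giving p = 8/9.
Let C play a with probability q. R is indifferent when 12q + 13(1−q) = 17q + 9(1−q), giving q = 4/9.
The value is 12·(4/9) + (13)·(5/9) = 113/9.

113/9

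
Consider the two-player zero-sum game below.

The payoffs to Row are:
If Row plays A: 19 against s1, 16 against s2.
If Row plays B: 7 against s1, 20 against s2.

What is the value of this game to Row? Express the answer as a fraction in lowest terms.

67/4

Row minima are 16 and 7, so Row's maximin is 16; column maxima are 19 and 20, so Column's minimax is 19. These differ, so the equilibrium is in mixed strategies.
Let Row play A with probability p. Column is indifferent when 19p + 7(1−p) = 16p + 20(1−p), giving p = 13/16.
Let Column play s1 with probability q. Row is indifferent when 19q + 16(1−q) = 7q + 20(1−q), giving q = 1/4.
The value is 19·(1/4) + (16)·(3/4) = 67/4.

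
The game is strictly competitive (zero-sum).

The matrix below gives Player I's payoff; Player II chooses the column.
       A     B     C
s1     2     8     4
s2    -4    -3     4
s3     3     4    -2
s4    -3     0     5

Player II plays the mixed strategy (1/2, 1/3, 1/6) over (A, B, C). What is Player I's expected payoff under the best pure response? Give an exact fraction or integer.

s1: (2)·(1/2) + (8)·(1/3) + (4)·(1/6) = 13/3.
s2: (-4)·(1/2) + (-3)·(1/3) + (4)·(1/6) = -7/3.
s3: (3)·(1/2) + (4)·(1/3) + (-2)·(1/6) = 5/2.
s4: (-3)·(1/2) + (0)·(1/3) + (5)·(1/6) = -2/3.
The best pure response is s1 with expected payoff 13/3.

13/3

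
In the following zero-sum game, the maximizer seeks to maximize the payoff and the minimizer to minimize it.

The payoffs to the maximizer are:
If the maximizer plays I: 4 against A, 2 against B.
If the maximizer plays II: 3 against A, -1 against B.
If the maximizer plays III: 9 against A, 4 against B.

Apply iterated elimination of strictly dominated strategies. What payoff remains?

Column A is strictly dominated by B for the minimizer (2<4, -1<3, 4<9); eliminate A.
Row II is strictly dominated by row I (2>-1); eliminate II.
Row I is strictly dominated by row III (4>2); eliminate I.
Only (III, B) remains, with payoff 4.

4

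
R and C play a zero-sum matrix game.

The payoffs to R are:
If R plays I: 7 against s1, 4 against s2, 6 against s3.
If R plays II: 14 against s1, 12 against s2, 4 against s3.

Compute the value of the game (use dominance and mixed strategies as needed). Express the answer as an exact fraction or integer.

28/5

Column s1 is strictly dominated by s2 for C (it gives R more in every row).
The remaining 2×2 game on (I, II) × (s2, s3) has no saddle point. Let R play I with probability p; indifference gives 4p + 12(1−p) = 6p + 4(1−p), so p = 4/5.
Similarly C's optimal q on s2 is 1/5, and the value is 4·(1/5) + (6)·(4/5) = 28/5.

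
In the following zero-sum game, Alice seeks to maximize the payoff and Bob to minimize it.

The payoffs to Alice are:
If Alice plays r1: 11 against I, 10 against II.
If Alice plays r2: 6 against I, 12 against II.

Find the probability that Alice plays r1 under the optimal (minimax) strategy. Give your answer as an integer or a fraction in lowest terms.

Row minima are 10 and 6, so Alice's maximin is 10; column maxima are 11 and 12, so Bob's minimax is 11. These differ, so the equilibrium is in mixed strategies.
Let Alice play r1 with probability p. Bob is indifferent when 11p + 6(1−p) = 10p + 12(1−p), giving p = 6/7.

6/7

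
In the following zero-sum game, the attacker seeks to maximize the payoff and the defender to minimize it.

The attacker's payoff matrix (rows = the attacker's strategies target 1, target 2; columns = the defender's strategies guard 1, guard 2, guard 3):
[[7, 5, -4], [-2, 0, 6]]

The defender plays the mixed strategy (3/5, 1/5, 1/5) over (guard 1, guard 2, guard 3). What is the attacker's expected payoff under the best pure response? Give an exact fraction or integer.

22/5

target 1: (7)·(3/5) + (5)·(1/5) + (-4)·(1/5) = 22/5.
target 2: (-2)·(3/5) + (0)·(1/5) + (6)·(1/5) = 0.
The best pure response is target 1 with expected payoff 22/5.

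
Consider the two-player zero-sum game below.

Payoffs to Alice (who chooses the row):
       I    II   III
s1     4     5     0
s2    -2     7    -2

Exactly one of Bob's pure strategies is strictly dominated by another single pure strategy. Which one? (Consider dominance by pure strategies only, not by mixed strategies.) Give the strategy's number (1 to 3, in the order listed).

Bob prefers columns that give Alice less. Compare II with I: 4 < 5, -2 < 7.
So I strictly dominates II for Bob; II is strictly dominated.

2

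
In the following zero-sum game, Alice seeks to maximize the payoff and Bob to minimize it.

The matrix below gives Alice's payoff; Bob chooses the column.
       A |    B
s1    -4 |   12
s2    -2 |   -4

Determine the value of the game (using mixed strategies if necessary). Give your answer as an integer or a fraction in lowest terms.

-20/9

Row minima are -4 and -4, so Alice's maximin is -4; column maxima are -2 and 12, so Bob's minimax is -2. These differ, so the equilibrium is in mixed strategies.
Let Alice play s1 with probability p. Bob is indifferent when −4p − 2(1−p) = 12p − 4(1−p), giving p = 1/9.
Let Bob play A with probability q. Alice is indifferent when −4q + 12(1−q) = −2q − 4(1−q), giving q = 8/9.
The value is -4·(8/9) + (12)·(1/9) = -20/9.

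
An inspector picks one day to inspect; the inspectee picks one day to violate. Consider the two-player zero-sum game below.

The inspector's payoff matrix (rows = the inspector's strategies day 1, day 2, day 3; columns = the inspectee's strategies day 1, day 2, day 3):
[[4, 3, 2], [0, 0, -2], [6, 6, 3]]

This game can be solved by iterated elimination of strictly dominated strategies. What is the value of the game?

Row day 2 is strictly dominated by row day 1 (4>0, 3>0, 2>-2); eliminate day 2.
Row day 1 is strictly dominated by row day 3 (6>4, 6>3, 3>2); eliminate day 1.
Column day 2 is strictly dominated by day 3 for the inspectee (3<6); eliminate day 2.
Column day 1 is strictly dominated by day 3 for the inspectee (3<6); eliminate day 1.
Only (day 3, day 3) remains, with payoff 3.

3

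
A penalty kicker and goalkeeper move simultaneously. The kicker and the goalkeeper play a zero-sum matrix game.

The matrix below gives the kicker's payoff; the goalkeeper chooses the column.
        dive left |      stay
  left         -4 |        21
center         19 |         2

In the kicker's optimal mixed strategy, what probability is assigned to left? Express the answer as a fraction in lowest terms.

17/42

Row minima are -4 and 2, so the kicker's maximin is 2; column maxima are 19 and 21, so the goalkeeper's minimax is 19. These differ, so the equilibrium is in mixed strategies.
Let the kicker play left with probability p. The goalkeeper is indifferent when −4p + 19(1−p) = 21p + 2(1−p), giving p = 17/42.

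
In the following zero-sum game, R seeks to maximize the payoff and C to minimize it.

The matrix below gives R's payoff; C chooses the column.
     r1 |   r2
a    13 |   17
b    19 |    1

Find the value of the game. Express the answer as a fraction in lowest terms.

Row minima are 13 and 1, so R's maximin is 13; column maxima are 19 and 17, so C's minimax is 17. These differ, so the equilibrium is in mixed strategies.
Let R play a with probability p. C is indifferent when 13p + 19(1−p) = 17p + (1−p), giving p = 9/11.
Let C play r1 with probability q. R is indifferent when 13q + 17(1−q) = 19q + (1−q), giving q = 8/11.
The value is 13·(8/11) + (17)·(3/11) = 155/11.

155/11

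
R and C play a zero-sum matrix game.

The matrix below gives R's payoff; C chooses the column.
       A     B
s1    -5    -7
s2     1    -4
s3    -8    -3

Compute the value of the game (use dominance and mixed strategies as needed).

-7/2

Row s1 is strictly dominated by row s2, so R never plays it.
The remaining 2×2 game on (s2, s3) × (A, B) has no saddle point. Let R play s2 with probability p; indifference gives p − 8(1−p) = −4p − 3(1−p), so p = 1/2.
Similarly C's optimal q on A is 1/10, and the value is 1·(1/10) + (-4)·(9/10) = -7/2.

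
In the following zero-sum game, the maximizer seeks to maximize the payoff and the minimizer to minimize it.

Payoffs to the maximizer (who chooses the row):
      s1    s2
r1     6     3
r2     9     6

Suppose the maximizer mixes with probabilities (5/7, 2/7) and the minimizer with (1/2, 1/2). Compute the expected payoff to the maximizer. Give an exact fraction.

75/14

Against (1/2, 1/2), each row's expected payoff is r1: 9/2; r2: 15/2.
Taking the (5/7, 2/7)-weighted average: (5/7)·(9/2) + (2/7)·(15/2) = 75/14.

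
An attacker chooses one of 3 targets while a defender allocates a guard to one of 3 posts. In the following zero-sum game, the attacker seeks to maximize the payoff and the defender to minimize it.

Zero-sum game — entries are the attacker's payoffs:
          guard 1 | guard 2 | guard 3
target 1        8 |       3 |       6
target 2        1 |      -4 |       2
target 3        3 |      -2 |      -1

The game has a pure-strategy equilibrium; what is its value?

Row minima: 3, -4, -2 → the attacker's maximin is 3.
Column maxima: 8, 3, 6 → the defender's minimax is 3.
They coincide at (target 1, guard 2), so the value is 3.

3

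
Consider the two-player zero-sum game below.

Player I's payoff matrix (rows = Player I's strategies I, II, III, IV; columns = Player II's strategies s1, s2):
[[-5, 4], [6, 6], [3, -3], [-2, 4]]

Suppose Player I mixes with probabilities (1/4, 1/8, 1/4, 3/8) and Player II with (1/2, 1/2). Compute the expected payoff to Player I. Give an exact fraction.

1

Against (1/2, 1/2), each row's expected payoff is I: -1/2; II: 6; III: 0; IV: 1.
Taking the (1/4, 1/8, 1/4, 3/8)-weighted average: (1/4)·(-1/2) + (1/8)·(6) + (1/4)·(0) + (3/8)·(1) = 1.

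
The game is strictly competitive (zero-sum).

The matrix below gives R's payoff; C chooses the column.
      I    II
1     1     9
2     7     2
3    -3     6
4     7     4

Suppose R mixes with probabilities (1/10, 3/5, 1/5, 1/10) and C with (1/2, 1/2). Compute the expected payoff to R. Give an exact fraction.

Against (1/2, 1/2), each row's expected payoff is 1: 5; 2: 9/2; 3: 3/2; 4: 11/2.
Taking the (1/10, 3/5, 1/5, 1/10)-weighted average: (1/10)·(5) + (3/5)·(9/2) + (1/5)·(3/2) + (1/10)·(11/2) = 81/20.

81/20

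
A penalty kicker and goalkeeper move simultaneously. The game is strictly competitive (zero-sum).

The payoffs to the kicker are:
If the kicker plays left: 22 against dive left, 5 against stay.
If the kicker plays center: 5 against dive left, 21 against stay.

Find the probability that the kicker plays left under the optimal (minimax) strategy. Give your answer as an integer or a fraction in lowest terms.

Row minima are 5 and 5, so the kicker's maximin is 5; column maxima are 22 and 21, so the goalkeeper's minimax is 21. These differ, so the equilibrium is in mixed strategies.
Let the kicker play left with probability p. The goalkeeper is indifferent when 22p + 5(1−p) = 5p + 21(1−p), giving p = 16/33.

16/33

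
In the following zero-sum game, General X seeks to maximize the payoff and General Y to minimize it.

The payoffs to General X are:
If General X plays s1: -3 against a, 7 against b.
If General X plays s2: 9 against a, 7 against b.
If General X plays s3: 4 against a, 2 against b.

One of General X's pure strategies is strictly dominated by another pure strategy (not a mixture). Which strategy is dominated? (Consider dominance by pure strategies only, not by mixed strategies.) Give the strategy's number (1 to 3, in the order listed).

Compare s3 with s2: 9 > 4, 7 > 2.
So s2 strictly dominates s3 for General X; s3 is strictly dominated.

3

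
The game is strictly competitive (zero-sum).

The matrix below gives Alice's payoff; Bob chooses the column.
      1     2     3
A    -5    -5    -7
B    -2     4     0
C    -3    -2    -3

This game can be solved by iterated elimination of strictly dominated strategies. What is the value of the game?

Column 2 is strictly dominated by 3 for Bob (-7<-5, 0<4, -3<-2); eliminate 2.
Row C is strictly dominated by row B (-2>-3, 0>-3); eliminate C.
Row A is strictly dominated by row B (-2>-5, 0>-7); eliminate A.
Column 3 is strictly dominated by 1 for Bob (-2<0); eliminate 3.
Only (B, 1) remains, with payoff -2.

-2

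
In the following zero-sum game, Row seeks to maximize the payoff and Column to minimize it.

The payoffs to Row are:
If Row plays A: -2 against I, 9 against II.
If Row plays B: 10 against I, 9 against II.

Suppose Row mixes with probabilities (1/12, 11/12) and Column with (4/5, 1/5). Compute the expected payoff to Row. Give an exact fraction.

9

Against (4/5, 1/5), each row's expected payoff is A: 1/5; B: 49/5.
Taking the (1/12, 11/12)-weighted average: (1/12)·(1/5) + (11/12)·(49/5) = 9.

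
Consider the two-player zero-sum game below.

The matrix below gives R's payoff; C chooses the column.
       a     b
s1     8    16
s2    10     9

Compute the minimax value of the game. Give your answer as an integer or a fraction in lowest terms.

Row minima are 8 and 9, so R's maximin is 9; column maxima are 10 and 16, so C's minimax is 10. These differ, so the equilibrium is in mixed strategies.
Let R play s1 with probability p. C is indifferent when 8p + 10(1−p) = 16p + 9(1−p), giving p = 1/9.
Let C play a with probability q. R is indifferent when 8q + 16(1−q) = 10q + 9(1−q), giving q = 7/9.
The value is 8·(7/9) + (16)·(2/9) = 88/9.

88/9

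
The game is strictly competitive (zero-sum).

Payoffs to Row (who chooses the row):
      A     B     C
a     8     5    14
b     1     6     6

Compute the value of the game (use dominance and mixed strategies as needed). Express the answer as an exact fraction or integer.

43/8

Column C is strictly dominated by A for Column (it gives Row more in every row).
The remaining 2×2 game on (a, b) × (A, B) has no saddle point. Let Row play a with probability p; indifference gives 8p + (1−p) = 5p + 6(1−p), so p = 5/8.
Similarly Column's optimal q on A is 1/8, and the value is 8·(1/8) + (5)·(7/8) = 43/8.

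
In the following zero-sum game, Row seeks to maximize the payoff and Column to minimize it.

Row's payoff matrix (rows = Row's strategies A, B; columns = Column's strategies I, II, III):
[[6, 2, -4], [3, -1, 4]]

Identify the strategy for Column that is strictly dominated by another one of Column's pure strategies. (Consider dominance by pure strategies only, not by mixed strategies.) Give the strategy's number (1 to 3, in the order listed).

Column prefers columns that give Row less. Compare I with II: 2 < 6, -1 < 3.
So II strictly dominates I for Column; I is strictly dominated.

1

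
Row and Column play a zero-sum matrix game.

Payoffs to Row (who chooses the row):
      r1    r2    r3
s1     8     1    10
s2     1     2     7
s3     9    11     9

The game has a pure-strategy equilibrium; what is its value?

Row minima: 1, 1, 9 → Row's maximin is 9.
Column maxima: 9, 11, 10 → Column's minimax is 9.
They coincide at (s3, r1), so the value is 9.

9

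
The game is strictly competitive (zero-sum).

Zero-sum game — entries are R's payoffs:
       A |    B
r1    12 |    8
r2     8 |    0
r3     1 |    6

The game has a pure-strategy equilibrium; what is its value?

8

Row minima: 8, 0, 1 → R's maximin is 8.
Column maxima: 12, 8 → C's minimax is 8.
They coincide at (r1, B), so the value is 8.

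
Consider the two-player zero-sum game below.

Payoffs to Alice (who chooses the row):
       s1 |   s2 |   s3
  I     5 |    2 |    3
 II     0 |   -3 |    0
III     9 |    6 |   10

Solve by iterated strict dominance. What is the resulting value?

6

Column s3 is strictly dominated by s2 for Bob (2<3, -3<0, 6<10); eliminate s3.
Column s1 is strictly dominated by s2 for Bob (2<5, -3<0, 6<9); eliminate s1.
Row I is strictly dominated by row III (6>2); eliminate I.
Row II is strictly dominated by row III (6>-3); eliminate II.
Only (III, s2) remains, with payoff 6.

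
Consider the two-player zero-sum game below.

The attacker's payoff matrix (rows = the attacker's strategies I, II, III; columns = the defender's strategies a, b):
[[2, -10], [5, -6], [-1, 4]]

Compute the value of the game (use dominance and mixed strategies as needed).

Row I is strictly dominated by row II, so the attacker never plays it.
The remaining 2×2 game on (II, III) × (a, b) has no saddle point. Let the attacker play II with probability p; indifference gives 5p − (1−p) = −6p + 4(1−p), so p = 5/16.
Similarly the defender's optimal q on a is 5/8, and the value is 5·(5/8) + (-6)·(3/8) = 7/8.

7/8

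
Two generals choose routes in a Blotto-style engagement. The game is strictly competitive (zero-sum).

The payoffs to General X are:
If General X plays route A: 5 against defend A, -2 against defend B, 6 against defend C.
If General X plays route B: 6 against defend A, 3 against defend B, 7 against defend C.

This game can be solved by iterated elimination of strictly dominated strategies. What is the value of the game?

Column defend A is strictly dominated by defend B for General Y (-2<5, 3<6); eliminate defend A.
Column defend C is strictly dominated by defend B for General Y (-2<6, 3<7); eliminate defend C.
Row route A is strictly dominated by row route B (3>-2); eliminate route A.
Only (route B, defend B) remains, with payoff 3.

3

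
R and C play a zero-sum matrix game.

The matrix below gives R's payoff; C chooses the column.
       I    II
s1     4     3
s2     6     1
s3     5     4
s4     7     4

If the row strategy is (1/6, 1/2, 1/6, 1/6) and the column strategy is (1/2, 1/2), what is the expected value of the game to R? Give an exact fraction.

Against (1/2, 1/2), each row's expected payoff is s1: 7/2; s2: 7/2; s3: 9/2; s4: 11/2.
Taking the (1/6, 1/2, 1/6, 1/6)-weighted average: (1/6)·(7/2) + (1/2)·(7/2) + (1/6)·(9/2) + (1/6)·(11/2) = 4.

4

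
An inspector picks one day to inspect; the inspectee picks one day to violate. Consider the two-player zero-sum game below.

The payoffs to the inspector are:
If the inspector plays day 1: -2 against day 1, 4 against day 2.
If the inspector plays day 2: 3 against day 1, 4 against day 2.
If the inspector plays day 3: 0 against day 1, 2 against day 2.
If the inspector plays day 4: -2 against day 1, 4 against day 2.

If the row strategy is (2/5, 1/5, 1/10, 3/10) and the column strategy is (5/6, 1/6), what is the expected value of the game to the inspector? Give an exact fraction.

Against (5/6, 1/6), each row's expected payoff is day 1: -1; day 2: 19/6; day 3: 1/3; day 4: -1.
Taking the (2/5, 1/5, 1/10, 3/10)-weighted average: (2/5)·(-1) + (1/5)·(19/6) + (1/10)·(1/3) + (3/10)·(-1) = -1/30.

-1/30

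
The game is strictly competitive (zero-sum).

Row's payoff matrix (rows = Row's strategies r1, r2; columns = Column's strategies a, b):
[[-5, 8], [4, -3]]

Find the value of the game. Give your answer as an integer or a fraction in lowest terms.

17/20

Row minima are -5 and -3, so Row's maximin is -3; column maxima are 4 and 8, so Column's minimax is 4. These differ, so the equilibrium is in mixed strategies.
Let Row play r1 with probability p. Column is indifferent when −5p + 4(1−p) = 8p − 3(1−p), giving p = 7/20.
Let Column play a with probability q. Row is indifferent when −5q + 8(1−q) = 4q − 3(1−q), giving q = 11/20.
The value is -5·(11/20) + (8)·(9/20) = 17/20.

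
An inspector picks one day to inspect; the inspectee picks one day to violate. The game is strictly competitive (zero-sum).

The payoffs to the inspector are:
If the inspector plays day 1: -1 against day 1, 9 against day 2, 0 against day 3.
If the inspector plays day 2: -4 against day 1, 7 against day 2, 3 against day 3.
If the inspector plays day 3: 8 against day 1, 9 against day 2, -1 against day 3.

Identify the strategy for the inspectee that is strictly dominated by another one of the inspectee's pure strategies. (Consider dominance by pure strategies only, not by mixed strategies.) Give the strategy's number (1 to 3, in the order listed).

2

The inspectee prefers columns that give the inspector less. Compare day 2 with day 1: -1 < 9, -4 < 7, 8 < 9.
So day 1 strictly dominates day 2 for the inspectee; day 2 is strictly dominated.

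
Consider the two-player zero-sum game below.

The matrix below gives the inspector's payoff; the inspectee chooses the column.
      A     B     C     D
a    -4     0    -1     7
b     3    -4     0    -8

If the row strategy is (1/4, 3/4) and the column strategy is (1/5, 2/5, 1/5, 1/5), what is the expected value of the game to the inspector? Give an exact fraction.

-37/20

Against (1/5, 2/5, 1/5, 1/5), each row's expected payoff is a: 2/5; b: -13/5.
Taking the (1/4, 3/4)-weighted average: (1/4)·(2/5) + (3/4)·(-13/5) = -37/20.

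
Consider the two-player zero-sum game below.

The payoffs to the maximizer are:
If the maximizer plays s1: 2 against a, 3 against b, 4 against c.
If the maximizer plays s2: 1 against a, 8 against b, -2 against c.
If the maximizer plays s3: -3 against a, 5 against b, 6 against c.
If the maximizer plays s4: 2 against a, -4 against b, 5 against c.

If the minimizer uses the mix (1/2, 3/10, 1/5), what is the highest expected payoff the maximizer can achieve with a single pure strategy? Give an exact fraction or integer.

27/10

s1: (2)·(1/2) + (3)·(3/10) + (4)·(1/5) = 27/10.
s2: (1)·(1/2) + (8)·(3/10) + (-2)·(1/5) = 5/2.
s3: (-3)·(1/2) + (5)·(3/10) + (6)·(1/5) = 6/5.
s4: (2)·(1/2) + (-4)·(3/10) + (5)·(1/5) = 4/5.
The best pure response is s1 with expected payoff 27/10.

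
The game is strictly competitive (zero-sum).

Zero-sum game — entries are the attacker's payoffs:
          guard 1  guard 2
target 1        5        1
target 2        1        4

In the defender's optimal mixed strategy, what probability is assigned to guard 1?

3/7

Row minima are 1 and 1, so the attacker's maximin is 1; column maxima are 5 and 4, so the defender's minimax is 4. These differ, so the equilibrium is in mixed strategies.
Let the defender play guard 1 with probability q. The attacker is indifferent when 5q + (1−q) = q + 4(1−q), giving q = 3/7.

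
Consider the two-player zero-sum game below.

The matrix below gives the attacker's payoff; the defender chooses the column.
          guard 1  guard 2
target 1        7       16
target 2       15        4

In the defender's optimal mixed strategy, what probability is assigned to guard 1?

3/5

Row minima are 7 and 4, so the attacker's maximin is 7; column maxima are 15 and 16, so the defender's minimax is 15. These differ, so the equilibrium is in mixed strategies.
Let the defender play guard 1 with probability q. The attacker is indifferent when 7q + 16(1−q) = 15q + 4(1−q), giving q = 3/5.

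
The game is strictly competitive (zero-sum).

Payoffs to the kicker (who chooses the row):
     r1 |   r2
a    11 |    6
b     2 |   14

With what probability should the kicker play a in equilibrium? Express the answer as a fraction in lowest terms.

12/17

Row minima are 6 and 2, so the kicker's maximin is 6; column maxima are 11 and 14, so the goalkeeper's minimax is 11. These differ, so the equilibrium is in mixed strategies.
Let the kicker play a with probability p. The goalkeeper is indifferent when 11p + 2(1−p) = 6p + 14(1−p), giving p = 12/17.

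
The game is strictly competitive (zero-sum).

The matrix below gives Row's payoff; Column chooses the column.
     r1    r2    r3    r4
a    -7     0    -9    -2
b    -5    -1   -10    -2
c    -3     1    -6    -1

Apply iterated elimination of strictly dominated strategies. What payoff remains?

Column r1 is strictly dominated by r3 for Column (-9<-7, -10<-5, -6<-3); eliminate r1.
Column r2 is strictly dominated by r3 for Column (-9<0, -10<-1, -6<1); eliminate r2.
Row a is strictly dominated by row c (-6>-9, -1>-2); eliminate a.
Column r4 is strictly dominated by r3 for Column (-10<-2, -6<-1); eliminate r4.
Row b is strictly dominated by row c (-6>-10); eliminate b.
Only (c, r3) remains, with payoff -6.

-6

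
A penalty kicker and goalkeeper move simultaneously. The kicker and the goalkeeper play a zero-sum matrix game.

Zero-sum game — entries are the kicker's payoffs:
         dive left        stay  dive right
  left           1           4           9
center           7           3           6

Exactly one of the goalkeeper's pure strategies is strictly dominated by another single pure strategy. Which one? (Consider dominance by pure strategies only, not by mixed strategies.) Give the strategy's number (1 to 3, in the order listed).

The goalkeeper prefers columns that give the kicker less. Compare dive right with stay: 4 < 9, 3 < 6.
So stay strictly dominates dive right for the goalkeeper; dive right is strictly dominated.

3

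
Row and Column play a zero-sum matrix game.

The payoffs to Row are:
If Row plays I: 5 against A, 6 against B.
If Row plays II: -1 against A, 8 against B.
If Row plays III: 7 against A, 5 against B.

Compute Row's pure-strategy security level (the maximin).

The worst-case payoff for each row is I: 5, II: -1, III: 5.
The best of these is 5.

5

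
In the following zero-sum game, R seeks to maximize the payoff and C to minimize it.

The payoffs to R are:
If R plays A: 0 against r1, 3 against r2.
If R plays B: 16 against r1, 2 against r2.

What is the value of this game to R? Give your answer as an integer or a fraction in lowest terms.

Row minima are 0 and 2, so R's maximin is 2; column maxima are 16 and 3, so C's minimax is 3. These differ, so the equilibrium is in mixed strategies.
Let R play A with probability p. C is indifferent when 16(1−p) = 3p + 2(1−p), giving p = 14/17.
Let C play r1 with probability q. R is indifferent when 3(1−q) = 16q + 2(1−q), giving q = 1/17.
The value is 0·(1/17) + (3)·(16/17) = 48/17.

48/17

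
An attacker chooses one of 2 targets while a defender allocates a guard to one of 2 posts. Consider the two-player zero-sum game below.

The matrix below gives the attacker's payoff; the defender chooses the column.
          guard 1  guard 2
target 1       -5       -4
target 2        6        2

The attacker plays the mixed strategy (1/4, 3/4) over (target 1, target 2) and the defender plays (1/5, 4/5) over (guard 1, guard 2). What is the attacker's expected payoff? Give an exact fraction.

Against (1/5, 4/5), each row's expected payoff is target 1: -21/5; target 2: 14/5.
Taking the (1/4, 3/4)-weighted average: (1/4)·(-21/5) + (3/4)·(14/5) = 21/20.

21/20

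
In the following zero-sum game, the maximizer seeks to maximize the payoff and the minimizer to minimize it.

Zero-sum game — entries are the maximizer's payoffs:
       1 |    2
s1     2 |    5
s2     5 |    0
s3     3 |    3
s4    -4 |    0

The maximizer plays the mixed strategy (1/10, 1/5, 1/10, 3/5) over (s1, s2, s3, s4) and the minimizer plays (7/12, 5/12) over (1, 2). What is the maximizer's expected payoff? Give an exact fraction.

Against (7/12, 5/12), each row's expected payoff is s1: 13/4; s2: 35/12; s3: 3; s4: -7/3.
Taking the (1/10, 1/5, 1/10, 3/5)-weighted average: (1/10)·(13/4) + (1/5)·(35/12) + (1/10)·(3) + (3/5)·(-7/3) = -23/120.

-23/120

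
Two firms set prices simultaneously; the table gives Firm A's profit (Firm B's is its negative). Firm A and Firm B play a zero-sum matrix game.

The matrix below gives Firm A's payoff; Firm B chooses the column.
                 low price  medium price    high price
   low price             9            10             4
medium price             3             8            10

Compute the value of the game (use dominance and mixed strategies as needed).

13/2

Column medium price is strictly dominated by low price for Firm B (it gives Firm A more in every row).
The remaining 2×2 game on (low price, medium price) × (low price, high price) has no saddle point. Let Firm A play low price with probability p; indifference gives 9p + 3(1−p) = 4p + 10(1−p), so p = 7/12.
Similarly Firm B's optimal q on low price is 1/2, and the value is 9·(1/2) + (4)·(1/2) = 13/2.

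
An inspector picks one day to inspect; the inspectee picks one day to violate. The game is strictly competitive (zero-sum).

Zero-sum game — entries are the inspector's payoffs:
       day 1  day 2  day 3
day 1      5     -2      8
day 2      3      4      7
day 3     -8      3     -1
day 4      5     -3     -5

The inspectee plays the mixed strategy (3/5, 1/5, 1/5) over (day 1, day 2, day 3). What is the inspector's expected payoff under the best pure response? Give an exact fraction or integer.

day 1: (5)·(3/5) + (-2)·(1/5) + (8)·(1/5) = 21/5.
day 2: (3)·(3/5) + (4)·(1/5) + (7)·(1/5) = 4.
day 3: (-8)·(3/5) + (3)·(1/5) + (-1)·(1/5) = -22/5.
day 4: (5)·(3/5) + (-3)·(1/5) + (-5)·(1/5) = 7/5.
The best pure response is day 1 with expected payoff 21/5.

21/5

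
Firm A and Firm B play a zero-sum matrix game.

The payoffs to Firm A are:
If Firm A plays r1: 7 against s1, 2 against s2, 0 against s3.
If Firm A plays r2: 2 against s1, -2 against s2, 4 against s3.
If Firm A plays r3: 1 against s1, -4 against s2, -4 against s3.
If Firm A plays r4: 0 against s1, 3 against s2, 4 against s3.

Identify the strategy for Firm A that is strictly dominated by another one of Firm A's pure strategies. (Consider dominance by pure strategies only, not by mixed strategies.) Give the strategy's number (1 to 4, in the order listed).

Compare r3 with r1: 7 > 1, 2 > -4, 0 > -4.
So r1 strictly dominates r3 for Firm A; r3 is strictly dominated.

3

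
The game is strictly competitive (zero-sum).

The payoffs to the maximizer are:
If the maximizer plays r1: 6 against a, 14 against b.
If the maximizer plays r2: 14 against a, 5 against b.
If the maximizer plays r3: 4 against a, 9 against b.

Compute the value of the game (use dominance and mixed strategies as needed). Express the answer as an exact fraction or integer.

166/17

Row r3 is strictly dominated by row r1, so the maximizer never plays it.
The remaining 2×2 game on (r1, r2) × (a, b) has no saddle point. Let the maximizer play r1 with probability p; indifference gives 6p + 14(1−p) = 14p + 5(1−p), so p = 9/17.
Similarly the minimizer's optimal q on a is 9/17, and the value is 6·(9/17) + (14)·(8/17) = 166/17.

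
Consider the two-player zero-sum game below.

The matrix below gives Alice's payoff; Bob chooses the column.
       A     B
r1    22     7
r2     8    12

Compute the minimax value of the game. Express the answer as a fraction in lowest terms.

Row minima are 7 and 8, so Alice's maximin is 8; column maxima are 22 and 12, so Bob's minimax is 12. These differ, so the equilibrium is in mixed strategies.
Let Alice play r1 with probability p. Bob is indifferent when 22p + 8(1−p) = 7p + 12(1−p), giving p = 4/19.
Let Bob play A with probability q. Alice is indifferent when 22q + 7(1−q) = 8q + 12(1−q), giving q = 5/19.
The value is 22·(5/19) + (7)·(14/19) = 208/19.

208/19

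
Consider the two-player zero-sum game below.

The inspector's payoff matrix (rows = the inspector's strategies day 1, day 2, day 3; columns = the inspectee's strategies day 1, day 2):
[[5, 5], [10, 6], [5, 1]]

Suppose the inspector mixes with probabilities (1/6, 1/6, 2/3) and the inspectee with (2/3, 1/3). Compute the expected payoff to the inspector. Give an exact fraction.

85/18

Against (2/3, 1/3), each row's expected payoff is day 1: 5; day 2: 26/3; day 3: 11/3.
Taking the (1/6, 1/6, 2/3)-weighted average: (1/6)·(5) + (1/6)·(26/3) + (2/3)·(11/3) = 85/18.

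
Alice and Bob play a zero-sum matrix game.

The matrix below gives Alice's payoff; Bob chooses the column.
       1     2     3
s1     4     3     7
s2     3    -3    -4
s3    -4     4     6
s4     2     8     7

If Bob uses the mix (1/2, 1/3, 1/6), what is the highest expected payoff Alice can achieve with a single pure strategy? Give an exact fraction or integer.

29/6

s1: (4)·(1/2) + (3)·(1/3) + (7)·(1/6) = 25/6.
s2: (3)·(1/2) + (-3)·(1/3) + (-4)·(1/6) = -1/6.
s3: (-4)·(1/2) + (4)·(1/3) + (6)·(1/6) = 1/3.
s4: (2)·(1/2) + (8)·(1/3) + (7)·(1/6) = 29/6.
The best pure response is s4 with expected payoff 29/6.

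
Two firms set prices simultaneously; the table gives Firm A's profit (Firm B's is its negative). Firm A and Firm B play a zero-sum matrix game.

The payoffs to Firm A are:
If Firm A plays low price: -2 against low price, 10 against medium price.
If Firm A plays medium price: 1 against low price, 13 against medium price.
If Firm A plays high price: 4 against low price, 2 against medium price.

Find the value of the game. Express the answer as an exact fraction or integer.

Row low price is strictly dominated by row medium price, so Firm A never plays it.
The remaining 2×2 game on (medium price, high price) × (low price, medium price) has no saddle point. Let Firm A play medium price with probability p; indifference gives p + 4(1−p) = 13p + 2(1−p), so p = 1/7.
Similarly Firm B's optimal q on low price is 11/14, and the value is 1·(11/14) + (13)·(3/14) = 25/7.

25/7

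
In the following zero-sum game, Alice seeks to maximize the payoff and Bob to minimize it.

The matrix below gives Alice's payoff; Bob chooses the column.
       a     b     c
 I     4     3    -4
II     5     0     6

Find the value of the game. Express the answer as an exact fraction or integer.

Column a is strictly dominated by b for Bob (it gives Alice more in every row).
The remaining 2×2 game on (I, II) × (b, c) has no saddle point. Let Alice play I with probability p; indifference gives 3p = −4p + 6(1−p), so p = 6/13.
Similarly Bob's optimal q on b is 10/13, and the value is 3·(10/13) + (-4)·(3/13) = 18/13.

18/13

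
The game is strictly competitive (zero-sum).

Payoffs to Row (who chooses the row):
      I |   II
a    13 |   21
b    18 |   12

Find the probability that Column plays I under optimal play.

9/14

Row minima are 13 and 12, so Row's maximin is 13; column maxima are 18 and 21, so Column's minimax is 18. These differ, so the equilibrium is in mixed strategies.
Let Column play I with probability q. Row is indifferent when 13q + 21(1−q) = 18q + 12(1−q), giving q = 9/14.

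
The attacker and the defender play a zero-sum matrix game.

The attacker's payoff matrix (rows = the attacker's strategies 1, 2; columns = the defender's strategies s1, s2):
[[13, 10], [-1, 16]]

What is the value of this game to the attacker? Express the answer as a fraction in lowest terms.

Row minima are 10 and -1, so the attacker's maximin is 10; column maxima are 13 and 16, so the defender's minimax is 13. These differ, so the equilibrium is in mixed strategies.
Let the attacker play 1 with probability p. The defender is indifferent when 13p − (1−p) = 10p + 16(1−p), giving p = 17/20.
Let the defender play s1 with probability q. The attacker is indifferent when 13q + 10(1−q) = −q + 16(1−q), giving q = 3/10.
The value is 13·(3/10) + (10)·(7/10) = 109/10.

109/10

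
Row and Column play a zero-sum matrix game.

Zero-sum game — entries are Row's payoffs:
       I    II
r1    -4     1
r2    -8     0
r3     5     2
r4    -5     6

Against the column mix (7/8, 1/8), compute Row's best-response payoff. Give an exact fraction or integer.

r1: (-4)·(7/8) + (1)·(1/8) = -27/8.
r2: (-8)·(7/8) + (0)·(1/8) = -7.
r3: (5)·(7/8) + (2)·(1/8) = 37/8.
r4: (-5)·(7/8) + (6)·(1/8) = -29/8.
The best pure response is r3 with expected payoff 37/8.

37/8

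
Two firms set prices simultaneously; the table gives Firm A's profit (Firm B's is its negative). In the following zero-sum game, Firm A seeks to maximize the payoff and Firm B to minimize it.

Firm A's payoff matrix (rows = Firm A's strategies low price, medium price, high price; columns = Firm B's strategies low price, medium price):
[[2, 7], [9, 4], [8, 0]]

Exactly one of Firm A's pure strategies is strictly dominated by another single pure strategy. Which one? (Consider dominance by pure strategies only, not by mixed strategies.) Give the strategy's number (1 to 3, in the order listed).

3

Compare high price with medium price: 9 > 8, 4 > 0.
So medium price strictly dominates high price for Firm A; high price is strictly dominated.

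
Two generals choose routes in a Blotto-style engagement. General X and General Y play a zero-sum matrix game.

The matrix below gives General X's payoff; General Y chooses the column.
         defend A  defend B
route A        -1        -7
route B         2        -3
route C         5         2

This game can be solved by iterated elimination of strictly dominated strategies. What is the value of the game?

2

Column defend A is strictly dominated by defend B for General Y (-7<-1, -3<2, 2<5); eliminate defend A.
Row route A is strictly dominated by row route B (-3>-7); eliminate route A.
Row route B is strictly dominated by row route C (2>-3); eliminate route B.
Only (route C, defend B) remains, with payoff 2.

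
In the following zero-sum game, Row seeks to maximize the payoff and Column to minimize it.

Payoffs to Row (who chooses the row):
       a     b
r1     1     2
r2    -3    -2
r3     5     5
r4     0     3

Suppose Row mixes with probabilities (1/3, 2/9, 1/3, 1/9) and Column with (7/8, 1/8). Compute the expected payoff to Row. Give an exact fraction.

Against (7/8, 1/8), each row's expected payoff is r1: 9/8; r2: -23/8; r3: 5; r4: 3/8.
Taking the (1/3, 2/9, 1/3, 1/9)-weighted average: (1/3)·(9/8) + (2/9)·(-23/8) + (1/3)·(5) + (1/9)·(3/8) = 13/9.

13/9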